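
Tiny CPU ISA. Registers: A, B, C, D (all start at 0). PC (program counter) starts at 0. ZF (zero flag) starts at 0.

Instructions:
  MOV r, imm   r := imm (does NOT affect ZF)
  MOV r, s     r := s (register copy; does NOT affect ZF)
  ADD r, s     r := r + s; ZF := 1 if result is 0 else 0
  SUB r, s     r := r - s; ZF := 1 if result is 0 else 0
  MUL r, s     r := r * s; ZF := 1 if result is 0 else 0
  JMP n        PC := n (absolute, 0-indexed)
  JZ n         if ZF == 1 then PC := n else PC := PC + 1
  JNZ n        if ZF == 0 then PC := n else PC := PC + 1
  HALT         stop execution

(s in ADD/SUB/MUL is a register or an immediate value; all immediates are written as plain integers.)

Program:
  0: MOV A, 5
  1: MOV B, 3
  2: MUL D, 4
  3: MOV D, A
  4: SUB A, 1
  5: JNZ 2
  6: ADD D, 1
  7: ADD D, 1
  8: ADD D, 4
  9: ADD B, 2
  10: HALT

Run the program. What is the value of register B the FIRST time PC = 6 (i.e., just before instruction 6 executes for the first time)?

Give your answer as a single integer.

Step 1: PC=0 exec 'MOV A, 5'. After: A=5 B=0 C=0 D=0 ZF=0 PC=1
Step 2: PC=1 exec 'MOV B, 3'. After: A=5 B=3 C=0 D=0 ZF=0 PC=2
Step 3: PC=2 exec 'MUL D, 4'. After: A=5 B=3 C=0 D=0 ZF=1 PC=3
Step 4: PC=3 exec 'MOV D, A'. After: A=5 B=3 C=0 D=5 ZF=1 PC=4
Step 5: PC=4 exec 'SUB A, 1'. After: A=4 B=3 C=0 D=5 ZF=0 PC=5
Step 6: PC=5 exec 'JNZ 2'. After: A=4 B=3 C=0 D=5 ZF=0 PC=2
Step 7: PC=2 exec 'MUL D, 4'. After: A=4 B=3 C=0 D=20 ZF=0 PC=3
Step 8: PC=3 exec 'MOV D, A'. After: A=4 B=3 C=0 D=4 ZF=0 PC=4
Step 9: PC=4 exec 'SUB A, 1'. After: A=3 B=3 C=0 D=4 ZF=0 PC=5
Step 10: PC=5 exec 'JNZ 2'. After: A=3 B=3 C=0 D=4 ZF=0 PC=2
Step 11: PC=2 exec 'MUL D, 4'. After: A=3 B=3 C=0 D=16 ZF=0 PC=3
Step 12: PC=3 exec 'MOV D, A'. After: A=3 B=3 C=0 D=3 ZF=0 PC=4
Step 13: PC=4 exec 'SUB A, 1'. After: A=2 B=3 C=0 D=3 ZF=0 PC=5
Step 14: PC=5 exec 'JNZ 2'. After: A=2 B=3 C=0 D=3 ZF=0 PC=2
Step 15: PC=2 exec 'MUL D, 4'. After: A=2 B=3 C=0 D=12 ZF=0 PC=3
Step 16: PC=3 exec 'MOV D, A'. After: A=2 B=3 C=0 D=2 ZF=0 PC=4
Step 17: PC=4 exec 'SUB A, 1'. After: A=1 B=3 C=0 D=2 ZF=0 PC=5
Step 18: PC=5 exec 'JNZ 2'. After: A=1 B=3 C=0 D=2 ZF=0 PC=2
Step 19: PC=2 exec 'MUL D, 4'. After: A=1 B=3 C=0 D=8 ZF=0 PC=3
Step 20: PC=3 exec 'MOV D, A'. After: A=1 B=3 C=0 D=1 ZF=0 PC=4
Step 21: PC=4 exec 'SUB A, 1'. After: A=0 B=3 C=0 D=1 ZF=1 PC=5
Step 22: PC=5 exec 'JNZ 2'. After: A=0 B=3 C=0 D=1 ZF=1 PC=6
First time PC=6: B=3

3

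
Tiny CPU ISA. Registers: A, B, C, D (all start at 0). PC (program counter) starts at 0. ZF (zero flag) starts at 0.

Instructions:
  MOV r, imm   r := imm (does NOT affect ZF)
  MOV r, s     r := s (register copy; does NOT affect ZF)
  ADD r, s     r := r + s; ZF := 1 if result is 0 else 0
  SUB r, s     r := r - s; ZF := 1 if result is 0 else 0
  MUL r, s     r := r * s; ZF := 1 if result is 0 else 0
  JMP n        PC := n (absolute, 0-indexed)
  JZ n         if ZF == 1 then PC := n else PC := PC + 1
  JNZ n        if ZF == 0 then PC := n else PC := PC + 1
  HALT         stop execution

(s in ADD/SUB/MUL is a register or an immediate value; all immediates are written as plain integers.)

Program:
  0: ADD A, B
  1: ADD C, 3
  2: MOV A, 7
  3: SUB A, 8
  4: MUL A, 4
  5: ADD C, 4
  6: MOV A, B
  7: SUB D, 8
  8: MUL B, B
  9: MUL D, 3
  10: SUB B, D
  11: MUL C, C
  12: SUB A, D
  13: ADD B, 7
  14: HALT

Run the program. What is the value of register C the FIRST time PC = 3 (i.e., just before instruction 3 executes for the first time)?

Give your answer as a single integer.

Step 1: PC=0 exec 'ADD A, B'. After: A=0 B=0 C=0 D=0 ZF=1 PC=1
Step 2: PC=1 exec 'ADD C, 3'. After: A=0 B=0 C=3 D=0 ZF=0 PC=2
Step 3: PC=2 exec 'MOV A, 7'. After: A=7 B=0 C=3 D=0 ZF=0 PC=3
First time PC=3: C=3

3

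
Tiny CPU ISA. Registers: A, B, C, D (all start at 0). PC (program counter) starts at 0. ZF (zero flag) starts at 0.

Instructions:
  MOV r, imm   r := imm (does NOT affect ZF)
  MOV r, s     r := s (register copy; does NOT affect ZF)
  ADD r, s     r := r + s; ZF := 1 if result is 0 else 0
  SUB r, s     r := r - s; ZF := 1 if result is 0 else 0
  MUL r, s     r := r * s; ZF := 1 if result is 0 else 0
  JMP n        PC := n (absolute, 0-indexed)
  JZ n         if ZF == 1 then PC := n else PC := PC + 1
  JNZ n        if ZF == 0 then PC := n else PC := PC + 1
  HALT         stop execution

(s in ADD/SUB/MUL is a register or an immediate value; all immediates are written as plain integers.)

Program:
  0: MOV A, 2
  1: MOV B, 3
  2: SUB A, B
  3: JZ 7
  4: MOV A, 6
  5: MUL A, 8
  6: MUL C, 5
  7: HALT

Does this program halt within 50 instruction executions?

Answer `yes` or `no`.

Answer: yes

Derivation:
Step 1: PC=0 exec 'MOV A, 2'. After: A=2 B=0 C=0 D=0 ZF=0 PC=1
Step 2: PC=1 exec 'MOV B, 3'. After: A=2 B=3 C=0 D=0 ZF=0 PC=2
Step 3: PC=2 exec 'SUB A, B'. After: A=-1 B=3 C=0 D=0 ZF=0 PC=3
Step 4: PC=3 exec 'JZ 7'. After: A=-1 B=3 C=0 D=0 ZF=0 PC=4
Step 5: PC=4 exec 'MOV A, 6'. After: A=6 B=3 C=0 D=0 ZF=0 PC=5
Step 6: PC=5 exec 'MUL A, 8'. After: A=48 B=3 C=0 D=0 ZF=0 PC=6
Step 7: PC=6 exec 'MUL C, 5'. After: A=48 B=3 C=0 D=0 ZF=1 PC=7
Step 8: PC=7 exec 'HALT'. After: A=48 B=3 C=0 D=0 ZF=1 PC=7 HALTED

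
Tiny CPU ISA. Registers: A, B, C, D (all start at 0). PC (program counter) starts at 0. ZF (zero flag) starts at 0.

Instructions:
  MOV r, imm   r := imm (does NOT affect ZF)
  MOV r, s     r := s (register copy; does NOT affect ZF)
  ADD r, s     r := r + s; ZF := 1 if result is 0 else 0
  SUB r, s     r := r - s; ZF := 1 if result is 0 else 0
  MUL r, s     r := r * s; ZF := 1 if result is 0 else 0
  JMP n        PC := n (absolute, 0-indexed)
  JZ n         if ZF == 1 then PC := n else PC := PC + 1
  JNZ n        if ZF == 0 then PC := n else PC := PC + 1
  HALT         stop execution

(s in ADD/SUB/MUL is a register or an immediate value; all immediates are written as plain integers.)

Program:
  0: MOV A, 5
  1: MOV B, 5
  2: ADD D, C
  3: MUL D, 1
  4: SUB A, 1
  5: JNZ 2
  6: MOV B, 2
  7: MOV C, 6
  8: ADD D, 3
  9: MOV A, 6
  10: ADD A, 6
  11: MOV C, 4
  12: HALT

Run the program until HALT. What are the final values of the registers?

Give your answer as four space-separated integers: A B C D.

Answer: 12 2 4 3

Derivation:
Step 1: PC=0 exec 'MOV A, 5'. After: A=5 B=0 C=0 D=0 ZF=0 PC=1
Step 2: PC=1 exec 'MOV B, 5'. After: A=5 B=5 C=0 D=0 ZF=0 PC=2
Step 3: PC=2 exec 'ADD D, C'. After: A=5 B=5 C=0 D=0 ZF=1 PC=3
Step 4: PC=3 exec 'MUL D, 1'. After: A=5 B=5 C=0 D=0 ZF=1 PC=4
Step 5: PC=4 exec 'SUB A, 1'. After: A=4 B=5 C=0 D=0 ZF=0 PC=5
Step 6: PC=5 exec 'JNZ 2'. After: A=4 B=5 C=0 D=0 ZF=0 PC=2
Step 7: PC=2 exec 'ADD D, C'. After: A=4 B=5 C=0 D=0 ZF=1 PC=3
Step 8: PC=3 exec 'MUL D, 1'. After: A=4 B=5 C=0 D=0 ZF=1 PC=4
Step 9: PC=4 exec 'SUB A, 1'. After: A=3 B=5 C=0 D=0 ZF=0 PC=5
Step 10: PC=5 exec 'JNZ 2'. After: A=3 B=5 C=0 D=0 ZF=0 PC=2
Step 11: PC=2 exec 'ADD D, C'. After: A=3 B=5 C=0 D=0 ZF=1 PC=3
Step 12: PC=3 exec 'MUL D, 1'. After: A=3 B=5 C=0 D=0 ZF=1 PC=4
Step 13: PC=4 exec 'SUB A, 1'. After: A=2 B=5 C=0 D=0 ZF=0 PC=5
Step 14: PC=5 exec 'JNZ 2'. After: A=2 B=5 C=0 D=0 ZF=0 PC=2
Step 15: PC=2 exec 'ADD D, C'. After: A=2 B=5 C=0 D=0 ZF=1 PC=3
Step 16: PC=3 exec 'MUL D, 1'. After: A=2 B=5 C=0 D=0 ZF=1 PC=4
Step 17: PC=4 exec 'SUB A, 1'. After: A=1 B=5 C=0 D=0 ZF=0 PC=5
Step 18: PC=5 exec 'JNZ 2'. After: A=1 B=5 C=0 D=0 ZF=0 PC=2
Step 19: PC=2 exec 'ADD D, C'. After: A=1 B=5 C=0 D=0 ZF=1 PC=3
Step 20: PC=3 exec 'MUL D, 1'. After: A=1 B=5 C=0 D=0 ZF=1 PC=4
Step 21: PC=4 exec 'SUB A, 1'. After: A=0 B=5 C=0 D=0 ZF=1 PC=5
Step 22: PC=5 exec 'JNZ 2'. After: A=0 B=5 C=0 D=0 ZF=1 PC=6
Step 23: PC=6 exec 'MOV B, 2'. After: A=0 B=2 C=0 D=0 ZF=1 PC=7
Step 24: PC=7 exec 'MOV C, 6'. After: A=0 B=2 C=6 D=0 ZF=1 PC=8
Step 25: PC=8 exec 'ADD D, 3'. After: A=0 B=2 C=6 D=3 ZF=0 PC=9
Step 26: PC=9 exec 'MOV A, 6'. After: A=6 B=2 C=6 D=3 ZF=0 PC=10
Step 27: PC=10 exec 'ADD A, 6'. After: A=12 B=2 C=6 D=3 ZF=0 PC=11
Step 28: PC=11 exec 'MOV C, 4'. After: A=12 B=2 C=4 D=3 ZF=0 PC=12
Step 29: PC=12 exec 'HALT'. After: A=12 B=2 C=4 D=3 ZF=0 PC=12 HALTED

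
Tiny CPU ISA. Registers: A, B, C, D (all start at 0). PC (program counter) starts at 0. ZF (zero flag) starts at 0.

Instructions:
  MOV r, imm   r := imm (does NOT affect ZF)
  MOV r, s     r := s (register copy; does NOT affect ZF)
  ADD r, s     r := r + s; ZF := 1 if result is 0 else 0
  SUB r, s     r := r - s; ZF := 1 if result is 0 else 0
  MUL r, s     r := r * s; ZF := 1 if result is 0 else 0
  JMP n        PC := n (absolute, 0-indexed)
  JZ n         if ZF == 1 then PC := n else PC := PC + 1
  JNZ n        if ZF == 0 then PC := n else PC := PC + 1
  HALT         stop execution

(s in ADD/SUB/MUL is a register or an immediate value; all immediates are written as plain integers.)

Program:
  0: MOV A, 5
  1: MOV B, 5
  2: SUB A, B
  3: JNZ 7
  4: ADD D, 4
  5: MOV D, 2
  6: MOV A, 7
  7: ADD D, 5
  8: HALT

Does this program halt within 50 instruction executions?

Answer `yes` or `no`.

Answer: yes

Derivation:
Step 1: PC=0 exec 'MOV A, 5'. After: A=5 B=0 C=0 D=0 ZF=0 PC=1
Step 2: PC=1 exec 'MOV B, 5'. After: A=5 B=5 C=0 D=0 ZF=0 PC=2
Step 3: PC=2 exec 'SUB A, B'. After: A=0 B=5 C=0 D=0 ZF=1 PC=3
Step 4: PC=3 exec 'JNZ 7'. After: A=0 B=5 C=0 D=0 ZF=1 PC=4
Step 5: PC=4 exec 'ADD D, 4'. After: A=0 B=5 C=0 D=4 ZF=0 PC=5
Step 6: PC=5 exec 'MOV D, 2'. After: A=0 B=5 C=0 D=2 ZF=0 PC=6
Step 7: PC=6 exec 'MOV A, 7'. After: A=7 B=5 C=0 D=2 ZF=0 PC=7
Step 8: PC=7 exec 'ADD D, 5'. After: A=7 B=5 C=0 D=7 ZF=0 PC=8
Step 9: PC=8 exec 'HALT'. After: A=7 B=5 C=0 D=7 ZF=0 PC=8 HALTED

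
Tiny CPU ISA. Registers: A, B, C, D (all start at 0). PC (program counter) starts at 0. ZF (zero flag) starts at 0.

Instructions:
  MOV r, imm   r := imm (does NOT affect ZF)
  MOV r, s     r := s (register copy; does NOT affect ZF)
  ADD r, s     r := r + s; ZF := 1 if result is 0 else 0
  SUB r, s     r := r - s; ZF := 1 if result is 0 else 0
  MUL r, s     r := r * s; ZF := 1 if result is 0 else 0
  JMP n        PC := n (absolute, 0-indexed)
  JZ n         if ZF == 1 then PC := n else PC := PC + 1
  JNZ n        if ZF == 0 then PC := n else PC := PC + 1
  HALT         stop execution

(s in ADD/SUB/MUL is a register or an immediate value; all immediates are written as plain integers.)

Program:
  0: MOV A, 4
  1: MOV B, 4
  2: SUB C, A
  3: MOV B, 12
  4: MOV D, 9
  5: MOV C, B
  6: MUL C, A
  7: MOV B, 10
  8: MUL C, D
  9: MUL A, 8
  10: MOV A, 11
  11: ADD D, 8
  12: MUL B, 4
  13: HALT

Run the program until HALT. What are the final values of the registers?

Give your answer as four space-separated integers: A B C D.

Answer: 11 40 432 17

Derivation:
Step 1: PC=0 exec 'MOV A, 4'. After: A=4 B=0 C=0 D=0 ZF=0 PC=1
Step 2: PC=1 exec 'MOV B, 4'. After: A=4 B=4 C=0 D=0 ZF=0 PC=2
Step 3: PC=2 exec 'SUB C, A'. After: A=4 B=4 C=-4 D=0 ZF=0 PC=3
Step 4: PC=3 exec 'MOV B, 12'. After: A=4 B=12 C=-4 D=0 ZF=0 PC=4
Step 5: PC=4 exec 'MOV D, 9'. After: A=4 B=12 C=-4 D=9 ZF=0 PC=5
Step 6: PC=5 exec 'MOV C, B'. After: A=4 B=12 C=12 D=9 ZF=0 PC=6
Step 7: PC=6 exec 'MUL C, A'. After: A=4 B=12 C=48 D=9 ZF=0 PC=7
Step 8: PC=7 exec 'MOV B, 10'. After: A=4 B=10 C=48 D=9 ZF=0 PC=8
Step 9: PC=8 exec 'MUL C, D'. After: A=4 B=10 C=432 D=9 ZF=0 PC=9
Step 10: PC=9 exec 'MUL A, 8'. After: A=32 B=10 C=432 D=9 ZF=0 PC=10
Step 11: PC=10 exec 'MOV A, 11'. After: A=11 B=10 C=432 D=9 ZF=0 PC=11
Step 12: PC=11 exec 'ADD D, 8'. After: A=11 B=10 C=432 D=17 ZF=0 PC=12
Step 13: PC=12 exec 'MUL B, 4'. After: A=11 B=40 C=432 D=17 ZF=0 PC=13
Step 14: PC=13 exec 'HALT'. After: A=11 B=40 C=432 D=17 ZF=0 PC=13 HALTED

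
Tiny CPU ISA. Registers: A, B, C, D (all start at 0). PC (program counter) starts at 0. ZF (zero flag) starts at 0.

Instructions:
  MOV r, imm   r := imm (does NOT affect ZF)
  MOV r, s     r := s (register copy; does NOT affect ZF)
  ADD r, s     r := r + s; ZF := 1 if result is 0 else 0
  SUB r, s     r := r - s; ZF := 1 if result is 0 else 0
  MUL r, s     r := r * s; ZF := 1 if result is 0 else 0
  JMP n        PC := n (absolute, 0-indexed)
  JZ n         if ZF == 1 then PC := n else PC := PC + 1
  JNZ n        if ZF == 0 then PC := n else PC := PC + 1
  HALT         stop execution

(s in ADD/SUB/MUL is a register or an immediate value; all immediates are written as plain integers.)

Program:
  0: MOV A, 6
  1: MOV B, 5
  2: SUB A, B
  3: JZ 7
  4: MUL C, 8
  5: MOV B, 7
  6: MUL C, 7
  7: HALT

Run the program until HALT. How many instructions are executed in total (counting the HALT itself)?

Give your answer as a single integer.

Step 1: PC=0 exec 'MOV A, 6'. After: A=6 B=0 C=0 D=0 ZF=0 PC=1
Step 2: PC=1 exec 'MOV B, 5'. After: A=6 B=5 C=0 D=0 ZF=0 PC=2
Step 3: PC=2 exec 'SUB A, B'. After: A=1 B=5 C=0 D=0 ZF=0 PC=3
Step 4: PC=3 exec 'JZ 7'. After: A=1 B=5 C=0 D=0 ZF=0 PC=4
Step 5: PC=4 exec 'MUL C, 8'. After: A=1 B=5 C=0 D=0 ZF=1 PC=5
Step 6: PC=5 exec 'MOV B, 7'. After: A=1 B=7 C=0 D=0 ZF=1 PC=6
Step 7: PC=6 exec 'MUL C, 7'. After: A=1 B=7 C=0 D=0 ZF=1 PC=7
Step 8: PC=7 exec 'HALT'. After: A=1 B=7 C=0 D=0 ZF=1 PC=7 HALTED
Total instructions executed: 8

Answer: 8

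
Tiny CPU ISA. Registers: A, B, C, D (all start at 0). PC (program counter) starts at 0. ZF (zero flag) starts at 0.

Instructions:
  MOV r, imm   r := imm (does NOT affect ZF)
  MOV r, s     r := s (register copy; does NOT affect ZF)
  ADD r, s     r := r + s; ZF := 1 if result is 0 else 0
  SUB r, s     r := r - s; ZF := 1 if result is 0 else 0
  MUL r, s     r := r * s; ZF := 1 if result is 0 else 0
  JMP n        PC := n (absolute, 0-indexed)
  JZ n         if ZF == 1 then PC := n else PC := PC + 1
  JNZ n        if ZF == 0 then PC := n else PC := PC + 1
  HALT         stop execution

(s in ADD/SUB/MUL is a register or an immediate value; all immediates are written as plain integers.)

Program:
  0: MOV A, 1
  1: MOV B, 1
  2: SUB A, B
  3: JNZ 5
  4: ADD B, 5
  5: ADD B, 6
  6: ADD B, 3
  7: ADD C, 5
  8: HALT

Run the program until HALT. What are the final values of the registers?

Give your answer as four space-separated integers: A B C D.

Step 1: PC=0 exec 'MOV A, 1'. After: A=1 B=0 C=0 D=0 ZF=0 PC=1
Step 2: PC=1 exec 'MOV B, 1'. After: A=1 B=1 C=0 D=0 ZF=0 PC=2
Step 3: PC=2 exec 'SUB A, B'. After: A=0 B=1 C=0 D=0 ZF=1 PC=3
Step 4: PC=3 exec 'JNZ 5'. After: A=0 B=1 C=0 D=0 ZF=1 PC=4
Step 5: PC=4 exec 'ADD B, 5'. After: A=0 B=6 C=0 D=0 ZF=0 PC=5
Step 6: PC=5 exec 'ADD B, 6'. After: A=0 B=12 C=0 D=0 ZF=0 PC=6
Step 7: PC=6 exec 'ADD B, 3'. After: A=0 B=15 C=0 D=0 ZF=0 PC=7
Step 8: PC=7 exec 'ADD C, 5'. After: A=0 B=15 C=5 D=0 ZF=0 PC=8
Step 9: PC=8 exec 'HALT'. After: A=0 B=15 C=5 D=0 ZF=0 PC=8 HALTED

Answer: 0 15 5 0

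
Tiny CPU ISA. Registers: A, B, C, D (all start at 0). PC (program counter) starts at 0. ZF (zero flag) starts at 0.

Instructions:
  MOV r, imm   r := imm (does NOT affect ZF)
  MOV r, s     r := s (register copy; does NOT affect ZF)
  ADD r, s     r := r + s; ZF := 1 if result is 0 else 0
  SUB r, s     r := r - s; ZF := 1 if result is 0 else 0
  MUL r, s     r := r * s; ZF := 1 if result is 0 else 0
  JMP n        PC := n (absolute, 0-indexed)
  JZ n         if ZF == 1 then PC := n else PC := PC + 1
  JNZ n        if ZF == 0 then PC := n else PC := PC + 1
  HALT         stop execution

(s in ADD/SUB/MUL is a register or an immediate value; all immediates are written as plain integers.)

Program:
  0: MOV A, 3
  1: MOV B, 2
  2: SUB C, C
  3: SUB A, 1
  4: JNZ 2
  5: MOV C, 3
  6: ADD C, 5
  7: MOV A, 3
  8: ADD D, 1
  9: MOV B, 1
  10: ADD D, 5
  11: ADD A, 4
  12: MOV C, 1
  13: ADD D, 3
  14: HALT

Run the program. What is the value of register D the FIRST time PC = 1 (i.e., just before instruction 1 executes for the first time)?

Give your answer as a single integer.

Step 1: PC=0 exec 'MOV A, 3'. After: A=3 B=0 C=0 D=0 ZF=0 PC=1
First time PC=1: D=0

0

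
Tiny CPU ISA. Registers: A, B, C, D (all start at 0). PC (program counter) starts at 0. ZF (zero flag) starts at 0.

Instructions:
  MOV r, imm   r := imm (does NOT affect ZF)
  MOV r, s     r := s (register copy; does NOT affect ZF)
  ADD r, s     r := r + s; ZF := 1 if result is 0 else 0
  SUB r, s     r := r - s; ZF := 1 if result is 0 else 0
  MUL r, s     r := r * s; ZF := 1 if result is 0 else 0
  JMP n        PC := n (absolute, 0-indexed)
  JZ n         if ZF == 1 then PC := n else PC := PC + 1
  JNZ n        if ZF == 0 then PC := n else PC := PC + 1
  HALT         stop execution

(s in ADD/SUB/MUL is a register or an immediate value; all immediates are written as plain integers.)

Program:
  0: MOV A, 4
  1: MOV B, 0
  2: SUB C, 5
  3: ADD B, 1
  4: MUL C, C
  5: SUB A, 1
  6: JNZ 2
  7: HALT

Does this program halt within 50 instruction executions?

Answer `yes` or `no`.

Answer: yes

Derivation:
Step 1: PC=0 exec 'MOV A, 4'. After: A=4 B=0 C=0 D=0 ZF=0 PC=1
Step 2: PC=1 exec 'MOV B, 0'. After: A=4 B=0 C=0 D=0 ZF=0 PC=2
Step 3: PC=2 exec 'SUB C, 5'. After: A=4 B=0 C=-5 D=0 ZF=0 PC=3
Step 4: PC=3 exec 'ADD B, 1'. After: A=4 B=1 C=-5 D=0 ZF=0 PC=4
Step 5: PC=4 exec 'MUL C, C'. After: A=4 B=1 C=25 D=0 ZF=0 PC=5
Step 6: PC=5 exec 'SUB A, 1'. After: A=3 B=1 C=25 D=0 ZF=0 PC=6
Step 7: PC=6 exec 'JNZ 2'. After: A=3 B=1 C=25 D=0 ZF=0 PC=2
Step 8: PC=2 exec 'SUB C, 5'. After: A=3 B=1 C=20 D=0 ZF=0 PC=3
Step 9: PC=3 exec 'ADD B, 1'. After: A=3 B=2 C=20 D=0 ZF=0 PC=4
Step 10: PC=4 exec 'MUL C, C'. After: A=3 B=2 C=400 D=0 ZF=0 PC=5
Step 11: PC=5 exec 'SUB A, 1'. After: A=2 B=2 C=400 D=0 ZF=0 PC=6
Step 12: PC=6 exec 'JNZ 2'. After: A=2 B=2 C=400 D=0 ZF=0 PC=2
Step 13: PC=2 exec 'SUB C, 5'. After: A=2 B=2 C=395 D=0 ZF=0 PC=3
Step 14: PC=3 exec 'ADD B, 1'. After: A=2 B=3 C=395 D=0 ZF=0 PC=4
Step 15: PC=4 exec 'MUL C, C'. After: A=2 B=3 C=156025 D=0 ZF=0 PC=5
Step 16: PC=5 exec 'SUB A, 1'. After: A=1 B=3 C=156025 D=0 ZF=0 PC=6
Step 17: PC=6 exec 'JNZ 2'. After: A=1 B=3 C=156025 D=0 ZF=0 PC=2
Step 18: PC=2 exec 'SUB C, 5'. After: A=1 B=3 C=156020 D=0 ZF=0 PC=3
Step 19: PC=3 exec 'ADD B, 1'. After: A=1 B=4 C=156020 D=0 ZF=0 PC=4
Step 20: PC=4 exec 'MUL C, C'. After: A=1 B=4 C=24342240400 D=0 ZF=0 PC=5
Step 21: PC=5 exec 'SUB A, 1'. After: A=0 B=4 C=24342240400 D=0 ZF=1 PC=6
Step 22: PC=6 exec 'JNZ 2'. After: A=0 B=4 C=24342240400 D=0 ZF=1 PC=7
Step 23: PC=7 exec 'HALT'. After: A=0 B=4 C=24342240400 D=0 ZF=1 PC=7 HALTED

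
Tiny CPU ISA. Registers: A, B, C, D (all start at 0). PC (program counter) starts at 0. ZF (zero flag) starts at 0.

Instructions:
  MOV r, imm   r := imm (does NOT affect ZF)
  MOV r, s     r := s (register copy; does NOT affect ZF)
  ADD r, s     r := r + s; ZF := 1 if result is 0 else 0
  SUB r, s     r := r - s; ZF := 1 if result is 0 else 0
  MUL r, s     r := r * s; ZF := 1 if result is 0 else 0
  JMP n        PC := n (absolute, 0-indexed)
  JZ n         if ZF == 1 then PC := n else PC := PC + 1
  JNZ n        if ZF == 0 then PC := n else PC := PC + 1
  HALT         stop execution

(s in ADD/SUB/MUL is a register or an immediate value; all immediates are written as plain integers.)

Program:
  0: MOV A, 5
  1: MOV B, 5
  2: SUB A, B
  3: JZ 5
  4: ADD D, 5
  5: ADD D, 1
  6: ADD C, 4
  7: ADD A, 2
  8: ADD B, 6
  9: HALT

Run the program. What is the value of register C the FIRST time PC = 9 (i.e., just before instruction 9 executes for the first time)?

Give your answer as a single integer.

Step 1: PC=0 exec 'MOV A, 5'. After: A=5 B=0 C=0 D=0 ZF=0 PC=1
Step 2: PC=1 exec 'MOV B, 5'. After: A=5 B=5 C=0 D=0 ZF=0 PC=2
Step 3: PC=2 exec 'SUB A, B'. After: A=0 B=5 C=0 D=0 ZF=1 PC=3
Step 4: PC=3 exec 'JZ 5'. After: A=0 B=5 C=0 D=0 ZF=1 PC=5
Step 5: PC=5 exec 'ADD D, 1'. After: A=0 B=5 C=0 D=1 ZF=0 PC=6
Step 6: PC=6 exec 'ADD C, 4'. After: A=0 B=5 C=4 D=1 ZF=0 PC=7
Step 7: PC=7 exec 'ADD A, 2'. After: A=2 B=5 C=4 D=1 ZF=0 PC=8
Step 8: PC=8 exec 'ADD B, 6'. After: A=2 B=11 C=4 D=1 ZF=0 PC=9
First time PC=9: C=4

4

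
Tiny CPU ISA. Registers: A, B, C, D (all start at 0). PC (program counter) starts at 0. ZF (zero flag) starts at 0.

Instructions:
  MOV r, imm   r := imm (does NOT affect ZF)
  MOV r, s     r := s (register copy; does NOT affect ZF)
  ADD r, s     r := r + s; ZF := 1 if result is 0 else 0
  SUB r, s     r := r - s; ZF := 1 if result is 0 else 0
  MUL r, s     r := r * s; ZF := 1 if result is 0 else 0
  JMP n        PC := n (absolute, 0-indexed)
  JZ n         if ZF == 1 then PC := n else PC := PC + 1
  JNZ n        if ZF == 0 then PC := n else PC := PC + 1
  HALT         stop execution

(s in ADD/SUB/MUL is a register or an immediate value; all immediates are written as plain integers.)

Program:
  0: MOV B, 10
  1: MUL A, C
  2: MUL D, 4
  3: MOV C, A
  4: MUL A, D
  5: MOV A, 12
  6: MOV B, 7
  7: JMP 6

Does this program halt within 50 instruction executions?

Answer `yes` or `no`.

Answer: no

Derivation:
Step 1: PC=0 exec 'MOV B, 10'. After: A=0 B=10 C=0 D=0 ZF=0 PC=1
Step 2: PC=1 exec 'MUL A, C'. After: A=0 B=10 C=0 D=0 ZF=1 PC=2
Step 3: PC=2 exec 'MUL D, 4'. After: A=0 B=10 C=0 D=0 ZF=1 PC=3
Step 4: PC=3 exec 'MOV C, A'. After: A=0 B=10 C=0 D=0 ZF=1 PC=4
Step 5: PC=4 exec 'MUL A, D'. After: A=0 B=10 C=0 D=0 ZF=1 PC=5
Step 6: PC=5 exec 'MOV A, 12'. After: A=12 B=10 C=0 D=0 ZF=1 PC=6
Step 7: PC=6 exec 'MOV B, 7'. After: A=12 B=7 C=0 D=0 ZF=1 PC=7
Step 8: PC=7 exec 'JMP 6'. After: A=12 B=7 C=0 D=0 ZF=1 PC=6
Step 9: PC=6 exec 'MOV B, 7'. After: A=12 B=7 C=0 D=0 ZF=1 PC=7
State after step 9 equals state after step 7: the program is in a cycle of length 2 and will never halt.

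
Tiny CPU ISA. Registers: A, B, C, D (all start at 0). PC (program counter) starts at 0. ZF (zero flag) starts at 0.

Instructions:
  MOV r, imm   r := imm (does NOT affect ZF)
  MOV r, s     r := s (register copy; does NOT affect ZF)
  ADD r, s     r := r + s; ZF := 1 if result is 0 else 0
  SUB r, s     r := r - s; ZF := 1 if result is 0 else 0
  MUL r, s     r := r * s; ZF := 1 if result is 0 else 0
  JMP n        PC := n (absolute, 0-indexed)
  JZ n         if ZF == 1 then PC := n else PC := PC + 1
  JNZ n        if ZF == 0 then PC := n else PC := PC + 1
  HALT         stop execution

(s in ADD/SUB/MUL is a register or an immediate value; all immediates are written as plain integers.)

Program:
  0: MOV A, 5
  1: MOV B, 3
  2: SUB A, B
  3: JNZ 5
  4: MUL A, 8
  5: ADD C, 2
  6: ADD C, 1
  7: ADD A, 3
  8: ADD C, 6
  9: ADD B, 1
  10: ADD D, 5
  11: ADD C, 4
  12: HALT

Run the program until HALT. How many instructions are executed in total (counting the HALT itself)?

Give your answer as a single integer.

Step 1: PC=0 exec 'MOV A, 5'. After: A=5 B=0 C=0 D=0 ZF=0 PC=1
Step 2: PC=1 exec 'MOV B, 3'. After: A=5 B=3 C=0 D=0 ZF=0 PC=2
Step 3: PC=2 exec 'SUB A, B'. After: A=2 B=3 C=0 D=0 ZF=0 PC=3
Step 4: PC=3 exec 'JNZ 5'. After: A=2 B=3 C=0 D=0 ZF=0 PC=5
Step 5: PC=5 exec 'ADD C, 2'. After: A=2 B=3 C=2 D=0 ZF=0 PC=6
Step 6: PC=6 exec 'ADD C, 1'. After: A=2 B=3 C=3 D=0 ZF=0 PC=7
Step 7: PC=7 exec 'ADD A, 3'. After: A=5 B=3 C=3 D=0 ZF=0 PC=8
Step 8: PC=8 exec 'ADD C, 6'. After: A=5 B=3 C=9 D=0 ZF=0 PC=9
Step 9: PC=9 exec 'ADD B, 1'. After: A=5 B=4 C=9 D=0 ZF=0 PC=10
Step 10: PC=10 exec 'ADD D, 5'. After: A=5 B=4 C=9 D=5 ZF=0 PC=11
Step 11: PC=11 exec 'ADD C, 4'. After: A=5 B=4 C=13 D=5 ZF=0 PC=12
Step 12: PC=12 exec 'HALT'. After: A=5 B=4 C=13 D=5 ZF=0 PC=12 HALTED
Total instructions executed: 12

Answer: 12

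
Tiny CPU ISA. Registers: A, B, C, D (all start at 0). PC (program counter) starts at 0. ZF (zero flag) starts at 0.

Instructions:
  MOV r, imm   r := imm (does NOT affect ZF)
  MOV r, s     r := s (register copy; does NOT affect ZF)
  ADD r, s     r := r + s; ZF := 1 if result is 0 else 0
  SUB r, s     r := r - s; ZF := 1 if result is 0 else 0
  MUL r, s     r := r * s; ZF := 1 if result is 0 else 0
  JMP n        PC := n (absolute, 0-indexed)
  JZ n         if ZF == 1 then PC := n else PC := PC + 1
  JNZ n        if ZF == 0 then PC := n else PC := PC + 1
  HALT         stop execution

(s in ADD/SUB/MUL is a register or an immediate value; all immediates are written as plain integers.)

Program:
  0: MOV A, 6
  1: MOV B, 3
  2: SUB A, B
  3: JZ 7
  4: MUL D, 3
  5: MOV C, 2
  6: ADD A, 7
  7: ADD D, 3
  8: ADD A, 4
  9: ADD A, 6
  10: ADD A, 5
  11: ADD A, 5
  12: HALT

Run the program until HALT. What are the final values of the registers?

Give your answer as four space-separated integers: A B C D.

Answer: 30 3 2 3

Derivation:
Step 1: PC=0 exec 'MOV A, 6'. After: A=6 B=0 C=0 D=0 ZF=0 PC=1
Step 2: PC=1 exec 'MOV B, 3'. After: A=6 B=3 C=0 D=0 ZF=0 PC=2
Step 3: PC=2 exec 'SUB A, B'. After: A=3 B=3 C=0 D=0 ZF=0 PC=3
Step 4: PC=3 exec 'JZ 7'. After: A=3 B=3 C=0 D=0 ZF=0 PC=4
Step 5: PC=4 exec 'MUL D, 3'. After: A=3 B=3 C=0 D=0 ZF=1 PC=5
Step 6: PC=5 exec 'MOV C, 2'. After: A=3 B=3 C=2 D=0 ZF=1 PC=6
Step 7: PC=6 exec 'ADD A, 7'. After: A=10 B=3 C=2 D=0 ZF=0 PC=7
Step 8: PC=7 exec 'ADD D, 3'. After: A=10 B=3 C=2 D=3 ZF=0 PC=8
Step 9: PC=8 exec 'ADD A, 4'. After: A=14 B=3 C=2 D=3 ZF=0 PC=9
Step 10: PC=9 exec 'ADD A, 6'. After: A=20 B=3 C=2 D=3 ZF=0 PC=10
Step 11: PC=10 exec 'ADD A, 5'. After: A=25 B=3 C=2 D=3 ZF=0 PC=11
Step 12: PC=11 exec 'ADD A, 5'. After: A=30 B=3 C=2 D=3 ZF=0 PC=12
Step 13: PC=12 exec 'HALT'. After: A=30 B=3 C=2 D=3 ZF=0 PC=12 HALTED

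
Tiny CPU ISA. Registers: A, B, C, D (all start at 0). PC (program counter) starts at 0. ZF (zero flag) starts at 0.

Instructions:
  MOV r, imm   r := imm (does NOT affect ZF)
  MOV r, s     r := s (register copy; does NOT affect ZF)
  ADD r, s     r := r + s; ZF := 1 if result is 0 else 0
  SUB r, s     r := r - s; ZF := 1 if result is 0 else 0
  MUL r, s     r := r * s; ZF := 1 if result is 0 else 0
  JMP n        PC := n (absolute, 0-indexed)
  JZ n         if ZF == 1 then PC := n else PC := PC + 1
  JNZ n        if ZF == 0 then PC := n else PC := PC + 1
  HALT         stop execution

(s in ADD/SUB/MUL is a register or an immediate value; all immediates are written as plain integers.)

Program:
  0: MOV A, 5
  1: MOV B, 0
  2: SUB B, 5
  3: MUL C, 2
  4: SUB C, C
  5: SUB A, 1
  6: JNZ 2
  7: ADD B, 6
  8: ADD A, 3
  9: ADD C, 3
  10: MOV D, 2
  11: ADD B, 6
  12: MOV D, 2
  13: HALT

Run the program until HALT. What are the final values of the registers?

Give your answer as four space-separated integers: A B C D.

Answer: 3 -13 3 2

Derivation:
Step 1: PC=0 exec 'MOV A, 5'. After: A=5 B=0 C=0 D=0 ZF=0 PC=1
Step 2: PC=1 exec 'MOV B, 0'. After: A=5 B=0 C=0 D=0 ZF=0 PC=2
Step 3: PC=2 exec 'SUB B, 5'. After: A=5 B=-5 C=0 D=0 ZF=0 PC=3
Step 4: PC=3 exec 'MUL C, 2'. After: A=5 B=-5 C=0 D=0 ZF=1 PC=4
Step 5: PC=4 exec 'SUB C, C'. After: A=5 B=-5 C=0 D=0 ZF=1 PC=5
Step 6: PC=5 exec 'SUB A, 1'. After: A=4 B=-5 C=0 D=0 ZF=0 PC=6
Step 7: PC=6 exec 'JNZ 2'. After: A=4 B=-5 C=0 D=0 ZF=0 PC=2
Step 8: PC=2 exec 'SUB B, 5'. After: A=4 B=-10 C=0 D=0 ZF=0 PC=3
Step 9: PC=3 exec 'MUL C, 2'. After: A=4 B=-10 C=0 D=0 ZF=1 PC=4
Step 10: PC=4 exec 'SUB C, C'. After: A=4 B=-10 C=0 D=0 ZF=1 PC=5
Step 11: PC=5 exec 'SUB A, 1'. After: A=3 B=-10 C=0 D=0 ZF=0 PC=6
Step 12: PC=6 exec 'JNZ 2'. After: A=3 B=-10 C=0 D=0 ZF=0 PC=2
Step 13: PC=2 exec 'SUB B, 5'. After: A=3 B=-15 C=0 D=0 ZF=0 PC=3
Step 14: PC=3 exec 'MUL C, 2'. After: A=3 B=-15 C=0 D=0 ZF=1 PC=4
Step 15: PC=4 exec 'SUB C, C'. After: A=3 B=-15 C=0 D=0 ZF=1 PC=5
Step 16: PC=5 exec 'SUB A, 1'. After: A=2 B=-15 C=0 D=0 ZF=0 PC=6
Step 17: PC=6 exec 'JNZ 2'. After: A=2 B=-15 C=0 D=0 ZF=0 PC=2
Step 18: PC=2 exec 'SUB B, 5'. After: A=2 B=-20 C=0 D=0 ZF=0 PC=3
Step 19: PC=3 exec 'MUL C, 2'. After: A=2 B=-20 C=0 D=0 ZF=1 PC=4
Step 20: PC=4 exec 'SUB C, C'. After: A=2 B=-20 C=0 D=0 ZF=1 PC=5
Step 21: PC=5 exec 'SUB A, 1'. After: A=1 B=-20 C=0 D=0 ZF=0 PC=6
Step 22: PC=6 exec 'JNZ 2'. After: A=1 B=-20 C=0 D=0 ZF=0 PC=2
Step 23: PC=2 exec 'SUB B, 5'. After: A=1 B=-25 C=0 D=0 ZF=0 PC=3
Step 24: PC=3 exec 'MUL C, 2'. After: A=1 B=-25 C=0 D=0 ZF=1 PC=4
Step 25: PC=4 exec 'SUB C, C'. After: A=1 B=-25 C=0 D=0 ZF=1 PC=5
Step 26: PC=5 exec 'SUB A, 1'. After: A=0 B=-25 C=0 D=0 ZF=1 PC=6
Step 27: PC=6 exec 'JNZ 2'. After: A=0 B=-25 C=0 D=0 ZF=1 PC=7
Step 28: PC=7 exec 'ADD B, 6'. After: A=0 B=-19 C=0 D=0 ZF=0 PC=8
Step 29: PC=8 exec 'ADD A, 3'. After: A=3 B=-19 C=0 D=0 ZF=0 PC=9
Step 30: PC=9 exec 'ADD C, 3'. After: A=3 B=-19 C=3 D=0 ZF=0 PC=10
Step 31: PC=10 exec 'MOV D, 2'. After: A=3 B=-19 C=3 D=2 ZF=0 PC=11
Step 32: PC=11 exec 'ADD B, 6'. After: A=3 B=-13 C=3 D=2 ZF=0 PC=12
Step 33: PC=12 exec 'MOV D, 2'. After: A=3 B=-13 C=3 D=2 ZF=0 PC=13
Step 34: PC=13 exec 'HALT'. After: A=3 B=-13 C=3 D=2 ZF=0 PC=13 HALTED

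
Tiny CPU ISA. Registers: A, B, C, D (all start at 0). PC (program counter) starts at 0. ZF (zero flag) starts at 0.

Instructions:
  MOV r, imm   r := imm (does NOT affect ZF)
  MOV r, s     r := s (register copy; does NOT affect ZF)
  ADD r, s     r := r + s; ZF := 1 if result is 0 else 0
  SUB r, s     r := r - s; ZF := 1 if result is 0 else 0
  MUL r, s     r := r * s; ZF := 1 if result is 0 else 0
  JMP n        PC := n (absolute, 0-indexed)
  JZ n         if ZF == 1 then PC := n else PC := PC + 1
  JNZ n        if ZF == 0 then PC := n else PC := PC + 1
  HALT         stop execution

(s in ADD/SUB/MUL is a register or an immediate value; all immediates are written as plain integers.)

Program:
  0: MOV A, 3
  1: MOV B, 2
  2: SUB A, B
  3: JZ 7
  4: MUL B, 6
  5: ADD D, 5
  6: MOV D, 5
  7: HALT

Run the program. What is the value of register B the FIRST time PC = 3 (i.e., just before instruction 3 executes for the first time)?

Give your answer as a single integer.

Step 1: PC=0 exec 'MOV A, 3'. After: A=3 B=0 C=0 D=0 ZF=0 PC=1
Step 2: PC=1 exec 'MOV B, 2'. After: A=3 B=2 C=0 D=0 ZF=0 PC=2
Step 3: PC=2 exec 'SUB A, B'. After: A=1 B=2 C=0 D=0 ZF=0 PC=3
First time PC=3: B=2

2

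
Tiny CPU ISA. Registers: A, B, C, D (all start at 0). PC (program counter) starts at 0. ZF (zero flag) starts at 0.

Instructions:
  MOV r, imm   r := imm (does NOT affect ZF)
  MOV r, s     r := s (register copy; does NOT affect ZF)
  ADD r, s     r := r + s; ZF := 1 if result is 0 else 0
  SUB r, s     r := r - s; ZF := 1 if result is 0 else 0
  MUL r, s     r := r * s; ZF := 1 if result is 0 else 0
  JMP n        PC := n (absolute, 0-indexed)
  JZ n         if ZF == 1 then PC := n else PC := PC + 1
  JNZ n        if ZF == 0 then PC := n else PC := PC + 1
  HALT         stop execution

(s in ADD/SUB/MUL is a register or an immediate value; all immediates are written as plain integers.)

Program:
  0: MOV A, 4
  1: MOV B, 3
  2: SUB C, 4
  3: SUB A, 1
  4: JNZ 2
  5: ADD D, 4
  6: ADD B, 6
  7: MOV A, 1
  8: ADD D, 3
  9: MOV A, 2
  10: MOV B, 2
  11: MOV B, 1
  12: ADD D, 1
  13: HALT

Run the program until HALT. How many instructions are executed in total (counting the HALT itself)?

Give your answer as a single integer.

Answer: 23

Derivation:
Step 1: PC=0 exec 'MOV A, 4'. After: A=4 B=0 C=0 D=0 ZF=0 PC=1
Step 2: PC=1 exec 'MOV B, 3'. After: A=4 B=3 C=0 D=0 ZF=0 PC=2
Step 3: PC=2 exec 'SUB C, 4'. After: A=4 B=3 C=-4 D=0 ZF=0 PC=3
Step 4: PC=3 exec 'SUB A, 1'. After: A=3 B=3 C=-4 D=0 ZF=0 PC=4
Step 5: PC=4 exec 'JNZ 2'. After: A=3 B=3 C=-4 D=0 ZF=0 PC=2
Step 6: PC=2 exec 'SUB C, 4'. After: A=3 B=3 C=-8 D=0 ZF=0 PC=3
Step 7: PC=3 exec 'SUB A, 1'. After: A=2 B=3 C=-8 D=0 ZF=0 PC=4
Step 8: PC=4 exec 'JNZ 2'. After: A=2 B=3 C=-8 D=0 ZF=0 PC=2
Step 9: PC=2 exec 'SUB C, 4'. After: A=2 B=3 C=-12 D=0 ZF=0 PC=3
Step 10: PC=3 exec 'SUB A, 1'. After: A=1 B=3 C=-12 D=0 ZF=0 PC=4
Step 11: PC=4 exec 'JNZ 2'. After: A=1 B=3 C=-12 D=0 ZF=0 PC=2
Step 12: PC=2 exec 'SUB C, 4'. After: A=1 B=3 C=-16 D=0 ZF=0 PC=3
Step 13: PC=3 exec 'SUB A, 1'. After: A=0 B=3 C=-16 D=0 ZF=1 PC=4
Step 14: PC=4 exec 'JNZ 2'. After: A=0 B=3 C=-16 D=0 ZF=1 PC=5
Step 15: PC=5 exec 'ADD D, 4'. After: A=0 B=3 C=-16 D=4 ZF=0 PC=6
Step 16: PC=6 exec 'ADD B, 6'. After: A=0 B=9 C=-16 D=4 ZF=0 PC=7
Step 17: PC=7 exec 'MOV A, 1'. After: A=1 B=9 C=-16 D=4 ZF=0 PC=8
Step 18: PC=8 exec 'ADD D, 3'. After: A=1 B=9 C=-16 D=7 ZF=0 PC=9
Step 19: PC=9 exec 'MOV A, 2'. After: A=2 B=9 C=-16 D=7 ZF=0 PC=10
Step 20: PC=10 exec 'MOV B, 2'. After: A=2 B=2 C=-16 D=7 ZF=0 PC=11
Step 21: PC=11 exec 'MOV B, 1'. After: A=2 B=1 C=-16 D=7 ZF=0 PC=12
Step 22: PC=12 exec 'ADD D, 1'. After: A=2 B=1 C=-16 D=8 ZF=0 PC=13
Step 23: PC=13 exec 'HALT'. After: A=2 B=1 C=-16 D=8 ZF=0 PC=13 HALTED
Total instructions executed: 23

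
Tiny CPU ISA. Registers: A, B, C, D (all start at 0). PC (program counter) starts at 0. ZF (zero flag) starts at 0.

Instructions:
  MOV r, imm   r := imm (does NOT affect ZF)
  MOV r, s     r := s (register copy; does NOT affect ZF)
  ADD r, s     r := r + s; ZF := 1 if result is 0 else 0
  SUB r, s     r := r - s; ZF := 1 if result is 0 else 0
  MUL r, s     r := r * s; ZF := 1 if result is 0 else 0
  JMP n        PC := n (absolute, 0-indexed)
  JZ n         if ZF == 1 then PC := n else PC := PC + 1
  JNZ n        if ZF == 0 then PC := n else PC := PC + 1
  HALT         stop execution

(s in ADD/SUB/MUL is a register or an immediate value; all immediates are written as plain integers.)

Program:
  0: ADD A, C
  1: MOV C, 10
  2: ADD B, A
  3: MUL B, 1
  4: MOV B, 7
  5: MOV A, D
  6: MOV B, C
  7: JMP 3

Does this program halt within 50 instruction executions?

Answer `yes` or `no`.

Answer: no

Derivation:
Step 1: PC=0 exec 'ADD A, C'. After: A=0 B=0 C=0 D=0 ZF=1 PC=1
Step 2: PC=1 exec 'MOV C, 10'. After: A=0 B=0 C=10 D=0 ZF=1 PC=2
Step 3: PC=2 exec 'ADD B, A'. After: A=0 B=0 C=10 D=0 ZF=1 PC=3
Step 4: PC=3 exec 'MUL B, 1'. After: A=0 B=0 C=10 D=0 ZF=1 PC=4
Step 5: PC=4 exec 'MOV B, 7'. After: A=0 B=7 C=10 D=0 ZF=1 PC=5
Step 6: PC=5 exec 'MOV A, D'. After: A=0 B=7 C=10 D=0 ZF=1 PC=6
Step 7: PC=6 exec 'MOV B, C'. After: A=0 B=10 C=10 D=0 ZF=1 PC=7
Step 8: PC=7 exec 'JMP 3'. After: A=0 B=10 C=10 D=0 ZF=1 PC=3
Step 9: PC=3 exec 'MUL B, 1'. After: A=0 B=10 C=10 D=0 ZF=0 PC=4
Step 10: PC=4 exec 'MOV B, 7'. After: A=0 B=7 C=10 D=0 ZF=0 PC=5
Step 11: PC=5 exec 'MOV A, D'. After: A=0 B=7 C=10 D=0 ZF=0 PC=6
Step 12: PC=6 exec 'MOV B, C'. After: A=0 B=10 C=10 D=0 ZF=0 PC=7
Step 13: PC=7 exec 'JMP 3'. After: A=0 B=10 C=10 D=0 ZF=0 PC=3
Step 14: PC=3 exec 'MUL B, 1'. After: A=0 B=10 C=10 D=0 ZF=0 PC=4
State after step 14 equals state after step 9: the program is in a cycle of length 5 and will never halt.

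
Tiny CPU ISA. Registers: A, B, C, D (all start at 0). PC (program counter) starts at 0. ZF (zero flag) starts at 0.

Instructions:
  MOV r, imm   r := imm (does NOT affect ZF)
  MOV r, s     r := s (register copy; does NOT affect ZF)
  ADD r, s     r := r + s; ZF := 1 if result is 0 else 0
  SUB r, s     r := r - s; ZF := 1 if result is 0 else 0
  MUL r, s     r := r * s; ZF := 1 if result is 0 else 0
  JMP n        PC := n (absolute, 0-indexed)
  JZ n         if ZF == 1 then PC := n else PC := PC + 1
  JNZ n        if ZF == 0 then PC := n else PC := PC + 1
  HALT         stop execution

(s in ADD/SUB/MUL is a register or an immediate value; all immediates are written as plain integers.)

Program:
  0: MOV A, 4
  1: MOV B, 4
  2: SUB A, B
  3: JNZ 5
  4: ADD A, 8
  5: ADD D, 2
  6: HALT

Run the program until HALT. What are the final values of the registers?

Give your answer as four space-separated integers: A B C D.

Answer: 8 4 0 2

Derivation:
Step 1: PC=0 exec 'MOV A, 4'. After: A=4 B=0 C=0 D=0 ZF=0 PC=1
Step 2: PC=1 exec 'MOV B, 4'. After: A=4 B=4 C=0 D=0 ZF=0 PC=2
Step 3: PC=2 exec 'SUB A, B'. After: A=0 B=4 C=0 D=0 ZF=1 PC=3
Step 4: PC=3 exec 'JNZ 5'. After: A=0 B=4 C=0 D=0 ZF=1 PC=4
Step 5: PC=4 exec 'ADD A, 8'. After: A=8 B=4 C=0 D=0 ZF=0 PC=5
Step 6: PC=5 exec 'ADD D, 2'. After: A=8 B=4 C=0 D=2 ZF=0 PC=6
Step 7: PC=6 exec 'HALT'. After: A=8 B=4 C=0 D=2 ZF=0 PC=6 HALTED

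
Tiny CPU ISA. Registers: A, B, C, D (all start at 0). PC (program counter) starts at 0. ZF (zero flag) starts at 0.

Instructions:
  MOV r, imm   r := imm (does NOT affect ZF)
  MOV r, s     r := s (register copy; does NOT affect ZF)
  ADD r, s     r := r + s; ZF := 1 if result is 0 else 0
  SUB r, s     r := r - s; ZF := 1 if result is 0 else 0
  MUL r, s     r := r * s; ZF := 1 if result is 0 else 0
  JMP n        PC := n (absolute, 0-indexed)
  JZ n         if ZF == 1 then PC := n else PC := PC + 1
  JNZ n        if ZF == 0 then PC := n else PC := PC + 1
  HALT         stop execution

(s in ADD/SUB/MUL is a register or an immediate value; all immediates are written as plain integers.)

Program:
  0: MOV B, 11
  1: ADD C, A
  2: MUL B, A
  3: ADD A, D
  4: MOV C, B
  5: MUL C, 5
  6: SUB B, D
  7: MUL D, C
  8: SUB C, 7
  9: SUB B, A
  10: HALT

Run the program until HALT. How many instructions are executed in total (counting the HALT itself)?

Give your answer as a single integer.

Step 1: PC=0 exec 'MOV B, 11'. After: A=0 B=11 C=0 D=0 ZF=0 PC=1
Step 2: PC=1 exec 'ADD C, A'. After: A=0 B=11 C=0 D=0 ZF=1 PC=2
Step 3: PC=2 exec 'MUL B, A'. After: A=0 B=0 C=0 D=0 ZF=1 PC=3
Step 4: PC=3 exec 'ADD A, D'. After: A=0 B=0 C=0 D=0 ZF=1 PC=4
Step 5: PC=4 exec 'MOV C, B'. After: A=0 B=0 C=0 D=0 ZF=1 PC=5
Step 6: PC=5 exec 'MUL C, 5'. After: A=0 B=0 C=0 D=0 ZF=1 PC=6
Step 7: PC=6 exec 'SUB B, D'. After: A=0 B=0 C=0 D=0 ZF=1 PC=7
Step 8: PC=7 exec 'MUL D, C'. After: A=0 B=0 C=0 D=0 ZF=1 PC=8
Step 9: PC=8 exec 'SUB C, 7'. After: A=0 B=0 C=-7 D=0 ZF=0 PC=9
Step 10: PC=9 exec 'SUB B, A'. After: A=0 B=0 C=-7 D=0 ZF=1 PC=10
Step 11: PC=10 exec 'HALT'. After: A=0 B=0 C=-7 D=0 ZF=1 PC=10 HALTED
Total instructions executed: 11

Answer: 11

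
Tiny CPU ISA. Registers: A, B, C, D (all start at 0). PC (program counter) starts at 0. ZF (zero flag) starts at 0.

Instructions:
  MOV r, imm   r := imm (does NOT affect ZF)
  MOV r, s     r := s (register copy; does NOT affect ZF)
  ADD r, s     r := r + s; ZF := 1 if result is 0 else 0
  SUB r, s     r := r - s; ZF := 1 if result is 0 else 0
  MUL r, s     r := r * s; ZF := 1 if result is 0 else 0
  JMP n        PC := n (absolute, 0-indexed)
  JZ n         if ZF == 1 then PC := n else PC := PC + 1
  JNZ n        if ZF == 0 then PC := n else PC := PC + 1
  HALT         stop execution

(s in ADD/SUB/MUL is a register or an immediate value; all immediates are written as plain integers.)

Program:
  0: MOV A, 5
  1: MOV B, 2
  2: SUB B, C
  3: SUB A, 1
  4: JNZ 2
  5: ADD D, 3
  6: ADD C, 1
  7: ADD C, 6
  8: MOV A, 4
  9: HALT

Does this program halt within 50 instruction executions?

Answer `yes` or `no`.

Answer: yes

Derivation:
Step 1: PC=0 exec 'MOV A, 5'. After: A=5 B=0 C=0 D=0 ZF=0 PC=1
Step 2: PC=1 exec 'MOV B, 2'. After: A=5 B=2 C=0 D=0 ZF=0 PC=2
Step 3: PC=2 exec 'SUB B, C'. After: A=5 B=2 C=0 D=0 ZF=0 PC=3
Step 4: PC=3 exec 'SUB A, 1'. After: A=4 B=2 C=0 D=0 ZF=0 PC=4
Step 5: PC=4 exec 'JNZ 2'. After: A=4 B=2 C=0 D=0 ZF=0 PC=2
Step 6: PC=2 exec 'SUB B, C'. After: A=4 B=2 C=0 D=0 ZF=0 PC=3
Step 7: PC=3 exec 'SUB A, 1'. After: A=3 B=2 C=0 D=0 ZF=0 PC=4
Step 8: PC=4 exec 'JNZ 2'. After: A=3 B=2 C=0 D=0 ZF=0 PC=2
Step 9: PC=2 exec 'SUB B, C'. After: A=3 B=2 C=0 D=0 ZF=0 PC=3
Step 10: PC=3 exec 'SUB A, 1'. After: A=2 B=2 C=0 D=0 ZF=0 PC=4
Step 11: PC=4 exec 'JNZ 2'. After: A=2 B=2 C=0 D=0 ZF=0 PC=2
Step 12: PC=2 exec 'SUB B, C'. After: A=2 B=2 C=0 D=0 ZF=0 PC=3
Step 13: PC=3 exec 'SUB A, 1'. After: A=1 B=2 C=0 D=0 ZF=0 PC=4
Step 14: PC=4 exec 'JNZ 2'. After: A=1 B=2 C=0 D=0 ZF=0 PC=2
Step 15: PC=2 exec 'SUB B, C'. After: A=1 B=2 C=0 D=0 ZF=0 PC=3
Step 16: PC=3 exec 'SUB A, 1'. After: A=0 B=2 C=0 D=0 ZF=1 PC=4
Step 17: PC=4 exec 'JNZ 2'. After: A=0 B=2 C=0 D=0 ZF=1 PC=5
Step 18: PC=5 exec 'ADD D, 3'. After: A=0 B=2 C=0 D=3 ZF=0 PC=6
Step 19: PC=6 exec 'ADD C, 1'. After: A=0 B=2 C=1 D=3 ZF=0 PC=7
Step 20: PC=7 exec 'ADD C, 6'. After: A=0 B=2 C=7 D=3 ZF=0 PC=8
Step 21: PC=8 exec 'MOV A, 4'. After: A=4 B=2 C=7 D=3 ZF=0 PC=9
Step 22: PC=9 exec 'HALT'. After: A=4 B=2 C=7 D=3 ZF=0 PC=9 HALTED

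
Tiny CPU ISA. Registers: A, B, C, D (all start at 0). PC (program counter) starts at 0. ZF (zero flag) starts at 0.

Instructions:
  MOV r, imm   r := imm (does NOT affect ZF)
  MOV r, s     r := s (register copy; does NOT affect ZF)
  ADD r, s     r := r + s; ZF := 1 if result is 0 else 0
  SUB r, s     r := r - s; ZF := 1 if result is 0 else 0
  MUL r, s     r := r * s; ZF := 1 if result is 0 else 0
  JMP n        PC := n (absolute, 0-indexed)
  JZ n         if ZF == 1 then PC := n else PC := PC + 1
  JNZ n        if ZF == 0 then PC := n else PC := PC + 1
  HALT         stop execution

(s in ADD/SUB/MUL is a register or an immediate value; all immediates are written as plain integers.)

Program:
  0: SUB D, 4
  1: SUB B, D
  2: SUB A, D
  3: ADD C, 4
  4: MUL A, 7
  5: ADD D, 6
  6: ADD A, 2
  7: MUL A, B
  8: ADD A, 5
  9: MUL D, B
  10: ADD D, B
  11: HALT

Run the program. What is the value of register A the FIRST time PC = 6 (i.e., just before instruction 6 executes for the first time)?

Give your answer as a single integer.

Step 1: PC=0 exec 'SUB D, 4'. After: A=0 B=0 C=0 D=-4 ZF=0 PC=1
Step 2: PC=1 exec 'SUB B, D'. After: A=0 B=4 C=0 D=-4 ZF=0 PC=2
Step 3: PC=2 exec 'SUB A, D'. After: A=4 B=4 C=0 D=-4 ZF=0 PC=3
Step 4: PC=3 exec 'ADD C, 4'. After: A=4 B=4 C=4 D=-4 ZF=0 PC=4
Step 5: PC=4 exec 'MUL A, 7'. After: A=28 B=4 C=4 D=-4 ZF=0 PC=5
Step 6: PC=5 exec 'ADD D, 6'. After: A=28 B=4 C=4 D=2 ZF=0 PC=6
First time PC=6: A=28

28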